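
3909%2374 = 1535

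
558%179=21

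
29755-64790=-35035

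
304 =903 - 599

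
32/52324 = 8/13081 =0.00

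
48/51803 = 48/51803 = 0.00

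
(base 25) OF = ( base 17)223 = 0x267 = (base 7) 1536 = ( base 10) 615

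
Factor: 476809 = 157^1*3037^1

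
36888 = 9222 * 4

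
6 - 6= 0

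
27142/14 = 13571/7 =1938.71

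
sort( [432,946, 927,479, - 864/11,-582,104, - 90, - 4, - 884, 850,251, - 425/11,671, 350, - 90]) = [ - 884,-582,- 90 ,- 90, - 864/11, - 425/11, - 4,  104,  251, 350  ,  432 , 479, 671 , 850,927, 946 ] 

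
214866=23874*9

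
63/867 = 21/289 = 0.07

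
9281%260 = 181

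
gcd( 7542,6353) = 1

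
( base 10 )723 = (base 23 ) 18a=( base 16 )2D3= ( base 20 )1G3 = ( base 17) 289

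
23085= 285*81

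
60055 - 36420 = 23635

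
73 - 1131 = - 1058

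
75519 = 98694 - 23175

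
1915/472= 1915/472 = 4.06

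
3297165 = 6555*503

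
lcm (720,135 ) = 2160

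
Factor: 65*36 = 2^2*3^2*5^1*13^1 = 2340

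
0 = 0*5330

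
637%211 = 4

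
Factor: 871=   13^1*67^1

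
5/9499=5/9499 = 0.00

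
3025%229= 48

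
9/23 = 9/23=0.39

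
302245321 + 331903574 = 634148895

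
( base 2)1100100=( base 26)3m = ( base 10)100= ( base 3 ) 10201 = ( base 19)55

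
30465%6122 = 5977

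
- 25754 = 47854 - 73608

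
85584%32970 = 19644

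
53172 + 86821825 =86874997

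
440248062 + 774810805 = 1215058867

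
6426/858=7 + 70/143 = 7.49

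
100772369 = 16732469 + 84039900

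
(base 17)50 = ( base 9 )104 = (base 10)85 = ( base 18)4d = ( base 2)1010101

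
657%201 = 54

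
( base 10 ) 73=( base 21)3A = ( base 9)81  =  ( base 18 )41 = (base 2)1001001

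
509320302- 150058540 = 359261762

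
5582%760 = 262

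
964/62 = 15 + 17/31  =  15.55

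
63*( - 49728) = -3132864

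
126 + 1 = 127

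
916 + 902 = 1818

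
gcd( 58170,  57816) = 6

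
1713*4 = 6852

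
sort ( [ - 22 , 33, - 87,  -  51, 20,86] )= [ - 87, - 51, - 22,20,33,86 ]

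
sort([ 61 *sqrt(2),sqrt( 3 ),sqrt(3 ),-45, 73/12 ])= [ - 45,sqrt( 3),  sqrt(3 ),73/12,61*sqrt( 2 )]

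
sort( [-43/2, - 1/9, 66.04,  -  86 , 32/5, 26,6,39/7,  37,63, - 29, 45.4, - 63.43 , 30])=[  -  86, - 63.43,-29, - 43/2, - 1/9, 39/7,6, 32/5, 26,  30,37, 45.4, 63, 66.04]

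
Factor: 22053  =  3^1*7351^1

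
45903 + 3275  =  49178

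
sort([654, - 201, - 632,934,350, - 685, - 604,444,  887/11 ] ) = [ - 685, - 632, - 604, - 201,887/11,350, 444,654,934] 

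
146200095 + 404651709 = 550851804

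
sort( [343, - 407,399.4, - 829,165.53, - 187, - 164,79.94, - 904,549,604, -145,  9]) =[ - 904  , - 829, - 407,-187,  -  164,-145, 9,79.94,165.53, 343,  399.4,549, 604]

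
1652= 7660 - 6008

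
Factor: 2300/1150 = 2^1 = 2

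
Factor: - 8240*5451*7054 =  - 316839156960 = - 2^5*3^1*5^1*23^1*79^1*103^1*3527^1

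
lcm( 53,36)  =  1908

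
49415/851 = 58 + 57/851  =  58.07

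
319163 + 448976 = 768139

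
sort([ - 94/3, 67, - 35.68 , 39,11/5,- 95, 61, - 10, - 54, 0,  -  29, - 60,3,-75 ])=[ - 95, - 75, - 60,-54 , - 35.68, - 94/3, - 29,  -  10,0, 11/5, 3,39,61,67]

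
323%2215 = 323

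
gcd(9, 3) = 3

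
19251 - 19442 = - 191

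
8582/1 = 8582 = 8582.00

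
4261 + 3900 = 8161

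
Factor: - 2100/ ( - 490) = 30/7 = 2^1*3^1*5^1*7^( - 1)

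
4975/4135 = 995/827 = 1.20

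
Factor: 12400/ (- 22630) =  - 40/73=-2^3*5^1*73^( - 1 )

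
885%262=99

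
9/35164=9/35164= 0.00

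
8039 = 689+7350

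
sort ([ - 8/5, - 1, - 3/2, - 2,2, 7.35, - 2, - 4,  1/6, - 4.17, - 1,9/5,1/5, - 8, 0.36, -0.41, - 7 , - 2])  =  [ - 8,-7  , - 4.17, - 4, - 2, - 2,-2, - 8/5, - 3/2, -1, - 1, - 0.41,1/6, 1/5, 0.36, 9/5,2,7.35] 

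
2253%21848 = 2253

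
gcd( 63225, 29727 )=9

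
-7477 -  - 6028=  - 1449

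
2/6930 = 1/3465= 0.00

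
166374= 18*9243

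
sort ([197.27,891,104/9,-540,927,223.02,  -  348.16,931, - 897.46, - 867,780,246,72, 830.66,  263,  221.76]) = [ - 897.46, - 867, - 540,  -  348.16,104/9, 72,197.27,  221.76,223.02,  246,263,780 , 830.66, 891, 927,931]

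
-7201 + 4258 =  - 2943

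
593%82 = 19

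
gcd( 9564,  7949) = 1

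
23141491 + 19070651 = 42212142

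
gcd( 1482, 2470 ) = 494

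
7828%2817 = 2194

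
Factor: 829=829^1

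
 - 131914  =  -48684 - 83230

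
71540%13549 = 3795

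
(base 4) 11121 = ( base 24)E9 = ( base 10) 345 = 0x159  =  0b101011001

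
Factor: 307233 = 3^4*3793^1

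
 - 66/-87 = 22/29 = 0.76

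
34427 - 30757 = 3670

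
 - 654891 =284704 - 939595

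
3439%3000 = 439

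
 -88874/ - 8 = 44437/4 = 11109.25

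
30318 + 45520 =75838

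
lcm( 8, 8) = 8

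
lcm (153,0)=0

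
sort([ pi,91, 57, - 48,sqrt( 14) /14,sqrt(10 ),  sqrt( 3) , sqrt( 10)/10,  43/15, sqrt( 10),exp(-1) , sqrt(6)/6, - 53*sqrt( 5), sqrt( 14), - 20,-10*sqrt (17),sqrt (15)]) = [-53*sqrt (5) , - 48, -10*sqrt( 17),-20, sqrt( 14 )/14,sqrt(10 ) /10,  exp(-1 ), sqrt( 6 )/6,sqrt(3),43/15, pi,sqrt(10),sqrt(10) , sqrt(14),  sqrt(15 ),  57, 91]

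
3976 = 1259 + 2717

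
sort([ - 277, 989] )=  [ - 277,  989]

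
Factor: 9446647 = 7^1 * 457^1* 2953^1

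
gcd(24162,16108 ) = 8054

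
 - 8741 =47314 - 56055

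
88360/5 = 17672 = 17672.00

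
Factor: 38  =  2^1 * 19^1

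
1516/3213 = 1516/3213=0.47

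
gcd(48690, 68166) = 9738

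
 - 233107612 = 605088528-838196140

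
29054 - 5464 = 23590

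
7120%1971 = 1207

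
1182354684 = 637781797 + 544572887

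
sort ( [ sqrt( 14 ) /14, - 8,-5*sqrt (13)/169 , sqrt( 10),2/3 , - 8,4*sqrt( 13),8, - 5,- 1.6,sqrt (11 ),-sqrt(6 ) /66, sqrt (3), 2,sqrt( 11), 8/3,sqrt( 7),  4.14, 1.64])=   [-8,  -  8, - 5, - 1.6,-5*sqrt(13)/169 , -sqrt( 6 ) /66, sqrt( 14 )/14,2/3, 1.64,sqrt( 3),2, sqrt( 7),8/3,sqrt( 10),sqrt(11 ) , sqrt( 11),4.14,8,4*sqrt( 13)]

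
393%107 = 72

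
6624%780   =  384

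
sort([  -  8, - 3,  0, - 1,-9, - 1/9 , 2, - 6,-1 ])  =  [-9, - 8,-6, - 3, - 1, - 1, - 1/9, 0,2]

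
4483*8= 35864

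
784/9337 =784/9337 = 0.08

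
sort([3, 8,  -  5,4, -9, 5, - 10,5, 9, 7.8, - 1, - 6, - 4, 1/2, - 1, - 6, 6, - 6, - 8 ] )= [ - 10, - 9,-8, - 6, - 6 , - 6,  -  5, - 4, - 1 , - 1, 1/2, 3 , 4,5,5,6,7.8,8,9 ] 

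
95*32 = 3040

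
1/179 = 1/179 = 0.01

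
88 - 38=50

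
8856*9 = 79704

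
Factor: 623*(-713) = -7^1*23^1*31^1*89^1 = -444199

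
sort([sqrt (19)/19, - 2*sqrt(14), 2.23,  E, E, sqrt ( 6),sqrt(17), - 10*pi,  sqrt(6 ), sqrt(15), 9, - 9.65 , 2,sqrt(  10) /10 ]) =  [ - 10*pi, - 9.65 , - 2*sqrt( 14), sqrt( 19)/19, sqrt(10)/10,2,2.23,sqrt(6), sqrt( 6 ),  E,E, sqrt(15),  sqrt (17 ),9]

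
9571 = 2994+6577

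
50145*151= 7571895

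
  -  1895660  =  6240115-8135775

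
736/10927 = 736/10927 = 0.07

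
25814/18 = 1434 + 1/9 = 1434.11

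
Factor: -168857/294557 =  - 13^1*19^ (-1 ) * 31^1*37^(-1) = -403/703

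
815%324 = 167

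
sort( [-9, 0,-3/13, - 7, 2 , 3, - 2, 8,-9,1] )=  [-9, - 9, - 7, - 2,-3/13, 0, 1, 2, 3, 8] 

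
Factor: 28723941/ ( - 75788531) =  - 3^2*7^(-1)*13^( - 1)* 23^1*138763^1*  832841^( - 1)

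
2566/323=7  +  305/323 = 7.94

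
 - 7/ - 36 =7/36= 0.19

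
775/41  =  775/41 =18.90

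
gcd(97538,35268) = 2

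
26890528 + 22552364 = 49442892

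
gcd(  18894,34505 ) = 67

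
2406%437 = 221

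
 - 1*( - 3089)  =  3089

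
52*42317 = 2200484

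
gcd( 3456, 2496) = 192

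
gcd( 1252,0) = 1252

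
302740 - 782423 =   -  479683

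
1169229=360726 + 808503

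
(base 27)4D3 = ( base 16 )cc6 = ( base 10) 3270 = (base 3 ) 11111010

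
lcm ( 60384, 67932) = 543456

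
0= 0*48123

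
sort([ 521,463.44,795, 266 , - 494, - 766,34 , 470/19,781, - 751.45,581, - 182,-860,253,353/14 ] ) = [ - 860, - 766,- 751.45, - 494,- 182 , 470/19,353/14,34, 253, 266, 463.44,521,581, 781, 795]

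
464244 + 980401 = 1444645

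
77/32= 77/32 = 2.41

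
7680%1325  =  1055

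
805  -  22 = 783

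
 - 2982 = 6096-9078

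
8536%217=73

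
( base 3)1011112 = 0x353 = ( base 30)SB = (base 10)851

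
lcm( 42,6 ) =42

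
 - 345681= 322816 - 668497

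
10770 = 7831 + 2939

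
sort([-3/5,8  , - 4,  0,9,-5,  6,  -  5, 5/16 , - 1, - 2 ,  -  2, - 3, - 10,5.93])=[ -10,-5 , - 5, - 4,- 3, -2, - 2, - 1,  -  3/5, 0, 5/16,  5.93, 6, 8, 9]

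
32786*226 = 7409636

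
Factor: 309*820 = 253380 = 2^2*3^1*5^1*41^1*103^1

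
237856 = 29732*8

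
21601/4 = 21601/4=   5400.25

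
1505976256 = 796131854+709844402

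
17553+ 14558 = 32111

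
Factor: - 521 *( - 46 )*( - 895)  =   - 2^1*5^1*23^1*179^1* 521^1 = - 21449570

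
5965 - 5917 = 48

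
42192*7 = 295344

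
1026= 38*27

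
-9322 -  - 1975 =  - 7347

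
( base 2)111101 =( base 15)41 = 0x3d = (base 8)75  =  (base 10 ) 61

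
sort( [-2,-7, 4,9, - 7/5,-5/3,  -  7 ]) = [  -  7, - 7, - 2, - 5/3,-7/5,4,9 ] 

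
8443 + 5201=13644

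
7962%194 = 8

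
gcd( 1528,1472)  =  8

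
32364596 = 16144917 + 16219679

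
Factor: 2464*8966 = 2^6 * 7^1*11^1*4483^1 = 22092224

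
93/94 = 93/94 = 0.99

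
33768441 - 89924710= - 56156269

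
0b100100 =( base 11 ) 33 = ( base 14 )28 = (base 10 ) 36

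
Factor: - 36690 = -2^1*3^1*5^1*1223^1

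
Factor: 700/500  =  5^( -1 )*7^1  =  7/5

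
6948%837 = 252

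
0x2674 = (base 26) eeg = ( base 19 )1852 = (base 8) 23164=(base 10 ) 9844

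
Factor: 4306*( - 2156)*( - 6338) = 58840318768 = 2^4*7^2*11^1*2153^1*3169^1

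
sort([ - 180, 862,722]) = [-180, 722, 862 ] 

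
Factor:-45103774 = - 2^1* 22551887^1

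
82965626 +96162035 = 179127661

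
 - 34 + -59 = - 93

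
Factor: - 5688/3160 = -9/5 = -3^2*5^( - 1 )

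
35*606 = 21210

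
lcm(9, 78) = 234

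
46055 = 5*9211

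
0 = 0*763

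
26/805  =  26/805 = 0.03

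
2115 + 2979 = 5094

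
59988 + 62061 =122049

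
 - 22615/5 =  - 4523 = - 4523.00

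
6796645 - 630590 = 6166055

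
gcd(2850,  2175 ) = 75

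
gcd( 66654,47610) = 9522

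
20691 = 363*57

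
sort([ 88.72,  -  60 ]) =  [  -  60, 88.72]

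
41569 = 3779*11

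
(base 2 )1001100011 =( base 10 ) 611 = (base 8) 1143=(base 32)J3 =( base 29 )l2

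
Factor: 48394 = 2^1 *24197^1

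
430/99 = 4 + 34/99= 4.34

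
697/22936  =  697/22936= 0.03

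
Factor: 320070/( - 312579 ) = -2^1* 3^( - 3)*5^1 * 17^( - 1)*47^1 = - 470/459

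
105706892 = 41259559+64447333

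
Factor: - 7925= - 5^2 * 317^1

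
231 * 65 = 15015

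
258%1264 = 258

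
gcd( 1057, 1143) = 1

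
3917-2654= 1263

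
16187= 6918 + 9269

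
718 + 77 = 795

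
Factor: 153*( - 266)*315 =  - 2^1*3^4*5^1 * 7^2*17^1*19^1 = - 12819870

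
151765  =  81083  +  70682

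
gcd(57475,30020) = 95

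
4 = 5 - 1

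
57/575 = 57/575 = 0.10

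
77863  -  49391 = 28472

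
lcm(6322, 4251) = 246558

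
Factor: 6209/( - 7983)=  - 7/9 = - 3^(-2) * 7^1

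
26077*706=18410362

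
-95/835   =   - 19/167=- 0.11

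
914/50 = 18 + 7/25 = 18.28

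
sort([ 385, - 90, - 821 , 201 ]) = [ - 821, - 90,201 , 385]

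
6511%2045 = 376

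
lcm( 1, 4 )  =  4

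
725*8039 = 5828275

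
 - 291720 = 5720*( - 51 )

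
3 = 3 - 0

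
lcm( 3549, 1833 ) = 166803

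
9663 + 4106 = 13769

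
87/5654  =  87/5654 = 0.02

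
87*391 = 34017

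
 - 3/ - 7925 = 3/7925 = 0.00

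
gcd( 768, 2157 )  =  3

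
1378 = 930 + 448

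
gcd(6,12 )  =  6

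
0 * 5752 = 0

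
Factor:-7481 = -7481^1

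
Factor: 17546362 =2^1*37^1 * 67^1*3539^1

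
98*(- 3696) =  - 362208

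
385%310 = 75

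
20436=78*262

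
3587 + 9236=12823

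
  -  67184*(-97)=6516848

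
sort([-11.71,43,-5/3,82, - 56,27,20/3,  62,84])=[ - 56,  -  11.71 , - 5/3, 20/3 , 27, 43,62, 82,84 ]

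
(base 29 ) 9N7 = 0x2033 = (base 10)8243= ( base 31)8HS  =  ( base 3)102022022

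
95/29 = 3 + 8/29 = 3.28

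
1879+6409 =8288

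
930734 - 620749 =309985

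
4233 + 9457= 13690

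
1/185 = 1/185 =0.01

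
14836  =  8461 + 6375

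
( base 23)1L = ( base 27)1h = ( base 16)2c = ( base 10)44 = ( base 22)20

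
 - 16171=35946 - 52117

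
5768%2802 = 164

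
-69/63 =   -  23/21 = - 1.10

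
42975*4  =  171900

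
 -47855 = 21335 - 69190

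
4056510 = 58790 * 69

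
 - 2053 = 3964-6017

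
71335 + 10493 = 81828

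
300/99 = 100/33 = 3.03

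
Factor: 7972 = 2^2*1993^1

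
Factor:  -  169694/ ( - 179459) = 782/827=2^1 * 17^1*23^1*827^( - 1)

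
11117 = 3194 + 7923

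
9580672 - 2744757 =6835915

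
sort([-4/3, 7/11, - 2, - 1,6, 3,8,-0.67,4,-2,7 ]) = [-2,-2, - 4/3, - 1, - 0.67,7/11,3,4,6, 7, 8]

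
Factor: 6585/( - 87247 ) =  - 3^1 *5^1*43^(-1 )*439^1*2029^( - 1 )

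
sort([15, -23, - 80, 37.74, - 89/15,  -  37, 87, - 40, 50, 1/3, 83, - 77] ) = [ - 80, - 77, - 40, - 37, - 23, - 89/15, 1/3,15, 37.74, 50, 83,87 ] 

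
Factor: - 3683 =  - 29^1*127^1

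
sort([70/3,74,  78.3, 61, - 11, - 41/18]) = [ - 11,  -  41/18, 70/3, 61,74,  78.3]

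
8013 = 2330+5683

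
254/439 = 254/439 = 0.58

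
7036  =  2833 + 4203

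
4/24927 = 4/24927 = 0.00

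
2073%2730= 2073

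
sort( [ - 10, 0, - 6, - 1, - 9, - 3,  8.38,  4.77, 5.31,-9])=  [-10, - 9, - 9 , - 6 , - 3, - 1, 0 , 4.77, 5.31, 8.38 ]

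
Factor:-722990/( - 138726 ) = 985/189=3^( - 3) *5^1 * 7^( - 1)*197^1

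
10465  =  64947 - 54482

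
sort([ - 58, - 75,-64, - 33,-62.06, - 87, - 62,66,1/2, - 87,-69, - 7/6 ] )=[-87, - 87,-75,-69, - 64,- 62.06, - 62,-58, - 33, - 7/6, 1/2,66 ] 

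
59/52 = 59/52  =  1.13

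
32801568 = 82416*398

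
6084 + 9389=15473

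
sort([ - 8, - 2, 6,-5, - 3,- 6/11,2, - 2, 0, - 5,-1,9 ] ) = [ - 8 , - 5,  -  5, - 3,  -  2, - 2, - 1, - 6/11, 0,2,6,  9 ] 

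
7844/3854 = 3922/1927 =2.04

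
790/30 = 79/3 = 26.33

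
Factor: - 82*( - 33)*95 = 2^1*3^1*5^1*11^1 * 19^1*41^1=257070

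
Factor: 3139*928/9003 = 2^5*3^( - 1)*29^1*43^1*73^1*3001^(- 1) = 2912992/9003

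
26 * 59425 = 1545050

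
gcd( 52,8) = 4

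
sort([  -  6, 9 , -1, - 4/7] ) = [- 6, - 1, - 4/7,9 ] 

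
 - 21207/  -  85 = 249+42/85 = 249.49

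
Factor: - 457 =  - 457^1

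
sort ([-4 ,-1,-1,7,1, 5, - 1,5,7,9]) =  [- 4,-1, - 1, - 1,1, 5,5,7, 7, 9]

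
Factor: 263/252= 2^( - 2 )*3^(-2 )  *  7^ ( - 1)*263^1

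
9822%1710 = 1272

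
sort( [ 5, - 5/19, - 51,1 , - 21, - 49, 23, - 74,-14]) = [ - 74, - 51,-49, - 21, - 14,-5/19  ,  1,5, 23]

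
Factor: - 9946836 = -2^2*3^2*17^1*16253^1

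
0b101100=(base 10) 44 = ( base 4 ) 230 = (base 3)1122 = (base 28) 1g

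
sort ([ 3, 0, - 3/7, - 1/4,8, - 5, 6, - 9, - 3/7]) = [ - 9, - 5, - 3/7, - 3/7, -1/4, 0, 3, 6, 8 ]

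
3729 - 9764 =-6035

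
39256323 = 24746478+14509845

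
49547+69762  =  119309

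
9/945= 1/105 = 0.01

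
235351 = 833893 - 598542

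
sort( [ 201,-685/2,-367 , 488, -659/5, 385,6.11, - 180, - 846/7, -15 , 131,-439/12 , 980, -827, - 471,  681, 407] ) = [ - 827,-471,-367 ,- 685/2 , - 180 ,  -  659/5, - 846/7, - 439/12, - 15,6.11,131,201,  385,407,488, 681 , 980] 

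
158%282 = 158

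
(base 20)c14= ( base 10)4824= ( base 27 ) 6GI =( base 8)11330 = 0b1001011011000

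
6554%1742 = 1328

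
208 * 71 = 14768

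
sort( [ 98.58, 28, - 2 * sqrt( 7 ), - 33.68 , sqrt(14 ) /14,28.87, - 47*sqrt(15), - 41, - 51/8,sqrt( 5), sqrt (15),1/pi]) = [ - 47 * sqrt( 15 )  , - 41, - 33.68, - 51/8 , - 2*sqrt(7),sqrt(14) /14, 1/pi, sqrt( 5),sqrt( 15), 28, 28.87,98.58]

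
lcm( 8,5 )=40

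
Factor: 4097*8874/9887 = 2^1*3^2 * 17^2*29^1*241^1*9887^( - 1)  =  36356778/9887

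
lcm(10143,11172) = 770868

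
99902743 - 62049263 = 37853480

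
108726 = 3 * 36242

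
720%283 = 154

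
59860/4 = 14965 = 14965.00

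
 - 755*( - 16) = 12080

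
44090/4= 11022+1/2 = 11022.50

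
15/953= 15/953 = 0.02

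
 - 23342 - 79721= - 103063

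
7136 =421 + 6715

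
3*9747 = 29241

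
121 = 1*121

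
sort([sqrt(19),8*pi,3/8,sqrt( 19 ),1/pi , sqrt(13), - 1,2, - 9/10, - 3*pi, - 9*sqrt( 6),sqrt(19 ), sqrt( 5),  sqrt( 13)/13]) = [ - 9*sqrt(6),- 3*pi,  -  1, - 9/10,sqrt ( 13)/13,1/pi,3/8,2,sqrt( 5 ),sqrt( 13),sqrt(19),sqrt(19), sqrt( 19), 8*pi ]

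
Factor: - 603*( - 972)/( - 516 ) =-48843/43 = - 3^6*43^( -1)  *  67^1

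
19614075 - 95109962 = -75495887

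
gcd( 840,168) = 168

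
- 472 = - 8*59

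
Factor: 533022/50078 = 3^1* 7^1*37^1*73^ ( - 1 ) = 777/73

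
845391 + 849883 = 1695274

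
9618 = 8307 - -1311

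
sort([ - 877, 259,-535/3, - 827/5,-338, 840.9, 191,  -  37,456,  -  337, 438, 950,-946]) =[  -  946, -877,  -  338,  -  337, - 535/3 , - 827/5,  -  37,  191 , 259, 438, 456, 840.9, 950] 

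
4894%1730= 1434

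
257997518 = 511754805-253757287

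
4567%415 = 2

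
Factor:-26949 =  - 3^1*13^1*691^1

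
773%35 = 3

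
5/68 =5/68 = 0.07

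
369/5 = 369/5 = 73.80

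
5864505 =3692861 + 2171644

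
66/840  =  11/140=0.08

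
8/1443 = 8/1443 =0.01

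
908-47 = 861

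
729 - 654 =75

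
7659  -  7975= - 316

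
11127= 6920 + 4207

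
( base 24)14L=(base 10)693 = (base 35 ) JS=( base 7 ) 2010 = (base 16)2B5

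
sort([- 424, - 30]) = [ - 424, - 30]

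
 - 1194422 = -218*5479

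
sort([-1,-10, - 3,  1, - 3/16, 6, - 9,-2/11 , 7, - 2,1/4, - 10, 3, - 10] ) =[ - 10, - 10, - 10,-9,  -  3, - 2, - 1 , - 3/16, - 2/11,1/4,1,3, 6, 7] 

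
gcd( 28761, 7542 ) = 3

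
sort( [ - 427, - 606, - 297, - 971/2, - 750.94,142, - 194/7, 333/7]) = [ - 750.94, - 606, - 971/2, - 427, - 297, - 194/7, 333/7, 142] 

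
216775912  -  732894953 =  - 516119041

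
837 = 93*9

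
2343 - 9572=-7229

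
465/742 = 465/742 = 0.63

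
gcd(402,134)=134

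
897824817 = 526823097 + 371001720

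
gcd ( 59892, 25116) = 1932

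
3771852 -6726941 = -2955089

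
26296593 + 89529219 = 115825812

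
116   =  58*2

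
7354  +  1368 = 8722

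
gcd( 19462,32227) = 37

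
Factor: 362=2^1*181^1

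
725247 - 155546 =569701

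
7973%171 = 107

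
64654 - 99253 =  - 34599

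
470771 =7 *67253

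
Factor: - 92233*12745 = -5^1 * 2549^1*92233^1 = - 1175509585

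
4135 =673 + 3462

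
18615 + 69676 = 88291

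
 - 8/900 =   -  1 + 223/225=   -  0.01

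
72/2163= 24/721 =0.03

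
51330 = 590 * 87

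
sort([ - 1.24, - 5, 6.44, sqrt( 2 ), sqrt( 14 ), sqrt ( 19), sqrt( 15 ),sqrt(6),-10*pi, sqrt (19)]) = [ - 10*pi,- 5,  -  1.24 , sqrt( 2),sqrt(6),sqrt(14), sqrt( 15), sqrt(19 ), sqrt(19 ), 6.44]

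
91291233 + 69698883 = 160990116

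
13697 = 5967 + 7730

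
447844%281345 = 166499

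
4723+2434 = 7157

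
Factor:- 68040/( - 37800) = 3^2*5^( - 1 ) = 9/5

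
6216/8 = 777 =777.00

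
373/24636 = 373/24636 =0.02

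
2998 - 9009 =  - 6011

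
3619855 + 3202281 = 6822136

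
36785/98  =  375+5/14 = 375.36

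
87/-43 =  - 3 + 42/43 = - 2.02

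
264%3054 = 264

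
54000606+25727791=79728397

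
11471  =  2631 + 8840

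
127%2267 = 127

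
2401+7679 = 10080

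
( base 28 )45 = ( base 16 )75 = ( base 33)3I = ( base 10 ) 117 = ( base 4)1311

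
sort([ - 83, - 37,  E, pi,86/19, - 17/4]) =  [ - 83,- 37, - 17/4,  E,pi, 86/19 ] 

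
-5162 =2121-7283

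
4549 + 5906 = 10455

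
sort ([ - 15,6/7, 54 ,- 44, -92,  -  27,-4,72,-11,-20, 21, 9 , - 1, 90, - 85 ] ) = [ -92  , - 85, - 44,  -  27,  -  20 ,  -  15, - 11, - 4, -1, 6/7,9,21, 54, 72 , 90 ]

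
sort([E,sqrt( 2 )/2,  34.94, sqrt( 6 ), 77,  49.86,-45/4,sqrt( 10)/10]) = [-45/4,sqrt (10)/10, sqrt( 2)/2 , sqrt( 6), E, 34.94, 49.86, 77 ] 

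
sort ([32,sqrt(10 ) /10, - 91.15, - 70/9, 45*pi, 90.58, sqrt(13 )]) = [ -91.15, - 70/9,  sqrt( 10) /10, sqrt(13),32, 90.58, 45 * pi ] 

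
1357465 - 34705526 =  - 33348061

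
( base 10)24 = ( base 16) 18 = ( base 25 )o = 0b11000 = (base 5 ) 44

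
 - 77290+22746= - 54544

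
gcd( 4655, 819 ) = 7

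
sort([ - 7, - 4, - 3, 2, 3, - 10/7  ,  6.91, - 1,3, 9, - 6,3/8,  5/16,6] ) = [- 7, - 6,-4,- 3,- 10/7, - 1 , 5/16,3/8,2, 3 , 3,6, 6.91 , 9]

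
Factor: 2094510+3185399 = 5279909^1 = 5279909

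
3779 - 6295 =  - 2516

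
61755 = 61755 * 1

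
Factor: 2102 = 2^1 * 1051^1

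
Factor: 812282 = 2^1 * 461^1 *881^1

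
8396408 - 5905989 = 2490419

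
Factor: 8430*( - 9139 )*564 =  - 43451558280= -2^3*3^2*5^1*13^1*19^1*37^1 * 47^1*281^1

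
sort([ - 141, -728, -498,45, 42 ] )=[ - 728,-498, - 141, 42,45] 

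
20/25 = 4/5 = 0.80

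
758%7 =2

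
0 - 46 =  - 46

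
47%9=2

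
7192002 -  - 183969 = 7375971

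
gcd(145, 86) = 1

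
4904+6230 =11134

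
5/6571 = 5/6571 =0.00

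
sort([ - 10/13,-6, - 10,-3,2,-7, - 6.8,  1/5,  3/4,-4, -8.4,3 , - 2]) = [ - 10, - 8.4, - 7, - 6.8, - 6, - 4 , - 3, - 2, - 10/13 , 1/5 , 3/4,2,  3 ] 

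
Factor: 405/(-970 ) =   -  81/194 = - 2^( - 1) * 3^4* 97^(- 1)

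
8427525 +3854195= 12281720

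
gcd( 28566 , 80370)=18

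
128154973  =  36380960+91774013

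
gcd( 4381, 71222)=1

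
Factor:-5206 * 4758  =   - 2^2*3^1 * 13^1 * 19^1*61^1*137^1=- 24770148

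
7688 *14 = 107632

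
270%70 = 60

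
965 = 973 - 8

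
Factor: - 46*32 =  - 2^6*23^1 = -  1472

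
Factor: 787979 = 41^1*19219^1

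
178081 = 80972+97109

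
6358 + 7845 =14203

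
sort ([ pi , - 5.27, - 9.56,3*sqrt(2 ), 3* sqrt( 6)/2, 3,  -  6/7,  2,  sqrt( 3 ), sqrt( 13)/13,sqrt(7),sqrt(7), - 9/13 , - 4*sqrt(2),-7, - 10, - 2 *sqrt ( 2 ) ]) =[ - 10, - 9.56, - 7, - 4*sqrt( 2), - 5.27, -2 *sqrt(2), - 6/7, - 9/13, sqrt(13)/13, sqrt(3),2, sqrt ( 7), sqrt(7), 3,pi , 3*sqrt( 6 )/2,3*sqrt( 2) ]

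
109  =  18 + 91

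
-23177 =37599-60776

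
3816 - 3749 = 67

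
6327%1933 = 528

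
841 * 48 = 40368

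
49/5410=49/5410=0.01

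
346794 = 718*483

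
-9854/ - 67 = 147 + 5/67 = 147.07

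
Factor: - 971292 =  - 2^2*3^1*7^1 *31^1*373^1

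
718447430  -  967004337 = - 248556907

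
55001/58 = 948+17/58 = 948.29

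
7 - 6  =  1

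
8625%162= 39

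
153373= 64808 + 88565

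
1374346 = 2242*613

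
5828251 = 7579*769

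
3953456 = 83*47632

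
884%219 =8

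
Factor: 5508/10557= 2^2*3^1*23^( - 1) =12/23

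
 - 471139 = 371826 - 842965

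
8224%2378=1090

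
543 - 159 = 384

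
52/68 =13/17 = 0.76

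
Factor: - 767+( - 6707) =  - 2^1*37^1 * 101^1 = - 7474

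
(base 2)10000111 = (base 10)135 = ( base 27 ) 50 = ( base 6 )343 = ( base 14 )99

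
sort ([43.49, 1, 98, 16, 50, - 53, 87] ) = [  -  53,1,16, 43.49 , 50, 87, 98] 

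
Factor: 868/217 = 4=2^2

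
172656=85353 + 87303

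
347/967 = 347/967= 0.36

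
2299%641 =376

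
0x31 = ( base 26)1N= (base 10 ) 49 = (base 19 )2b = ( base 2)110001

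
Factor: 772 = 2^2*193^1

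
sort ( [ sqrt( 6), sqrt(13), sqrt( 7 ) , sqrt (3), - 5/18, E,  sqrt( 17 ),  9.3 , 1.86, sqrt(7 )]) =[- 5/18, sqrt( 3),1.86,sqrt( 6), sqrt( 7), sqrt(7 ),E, sqrt (13),sqrt( 17),9.3 ]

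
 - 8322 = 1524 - 9846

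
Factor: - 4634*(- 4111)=19050374= 2^1*7^1*331^1 * 4111^1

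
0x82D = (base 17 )742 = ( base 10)2093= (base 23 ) 3m0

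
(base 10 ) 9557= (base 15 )2C72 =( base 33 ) 8PK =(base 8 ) 22525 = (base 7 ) 36602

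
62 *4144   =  256928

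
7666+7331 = 14997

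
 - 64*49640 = - 3176960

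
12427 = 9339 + 3088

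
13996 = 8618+5378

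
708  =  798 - 90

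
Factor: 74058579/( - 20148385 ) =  - 3^2*5^( - 1)* 7^1*17^1*69149^1*4029677^( - 1 ) 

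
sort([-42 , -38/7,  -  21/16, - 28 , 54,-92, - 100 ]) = [ - 100,-92 , - 42,-28,-38/7,- 21/16,54] 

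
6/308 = 3/154  =  0.02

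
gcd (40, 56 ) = 8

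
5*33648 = 168240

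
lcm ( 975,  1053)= 26325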